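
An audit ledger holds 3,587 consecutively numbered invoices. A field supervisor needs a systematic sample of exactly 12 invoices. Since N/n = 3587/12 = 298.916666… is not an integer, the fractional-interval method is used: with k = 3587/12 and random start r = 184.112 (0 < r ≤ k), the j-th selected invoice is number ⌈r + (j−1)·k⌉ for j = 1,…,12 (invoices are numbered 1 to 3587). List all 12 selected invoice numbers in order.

j=1: r + 0k = 184.112 → ⌈·⌉ = 185
j=2: r + 1k = 483.028666… → ⌈·⌉ = 484
j=3: r + 2k = 781.945333… → ⌈·⌉ = 782
j=4: r + 3k = 1080.862 → ⌈·⌉ = 1081
j=5: r + 4k = 1379.778666… → ⌈·⌉ = 1380
j=6: r + 5k = 1678.695333… → ⌈·⌉ = 1679
j=7: r + 6k = 1977.612 → ⌈·⌉ = 1978
j=8: r + 7k = 2276.528666… → ⌈·⌉ = 2277
j=9: r + 8k = 2575.445333… → ⌈·⌉ = 2576
j=10: r + 9k = 2874.362 → ⌈·⌉ = 2875
j=11: r + 10k = 3173.278666… → ⌈·⌉ = 3174
j=12: r + 11k = 3472.195333… → ⌈·⌉ = 3473

185, 484, 782, 1081, 1380, 1679, 1978, 2277, 2576, 2875, 3174, 3473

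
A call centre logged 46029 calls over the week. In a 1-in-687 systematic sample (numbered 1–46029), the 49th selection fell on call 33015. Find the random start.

39

k = 687
r = 33015 − (49−1)×687 = 33015 − 32976 = 39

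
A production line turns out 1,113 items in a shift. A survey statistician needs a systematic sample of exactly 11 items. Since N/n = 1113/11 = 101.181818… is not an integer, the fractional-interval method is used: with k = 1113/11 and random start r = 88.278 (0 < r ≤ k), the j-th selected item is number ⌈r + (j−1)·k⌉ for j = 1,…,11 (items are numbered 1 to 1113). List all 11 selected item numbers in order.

89, 190, 291, 392, 494, 595, 696, 797, 898, 999, 1101

j=1: r + 0k = 88.278 → ⌈·⌉ = 89
j=2: r + 1k = 189.459818… → ⌈·⌉ = 190
j=3: r + 2k = 290.641636… → ⌈·⌉ = 291
j=4: r + 3k = 391.823454… → ⌈·⌉ = 392
j=5: r + 4k = 493.005272… → ⌈·⌉ = 494
j=6: r + 5k = 594.187090… → ⌈·⌉ = 595
j=7: r + 6k = 695.368909… → ⌈·⌉ = 696
j=8: r + 7k = 796.550727… → ⌈·⌉ = 797
j=9: r + 8k = 897.732545… → ⌈·⌉ = 898
j=10: r + 9k = 998.914363… → ⌈·⌉ = 999
j=11: r + 10k = 1100.096181… → ⌈·⌉ = 1101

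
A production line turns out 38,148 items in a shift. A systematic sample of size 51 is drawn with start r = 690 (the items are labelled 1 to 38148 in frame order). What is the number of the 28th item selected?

k = 38148/51 = 748
28th selection = r + (28−1)·k = 690 + 27×748 = 690 + 20196 = 20886

20886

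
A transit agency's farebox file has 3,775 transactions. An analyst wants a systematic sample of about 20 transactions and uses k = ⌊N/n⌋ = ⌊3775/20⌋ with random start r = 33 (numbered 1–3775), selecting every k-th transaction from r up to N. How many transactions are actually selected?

k = ⌊3775/20⌋ = 188
Achieved size = ⌊(3775 − 33)/188⌋ + 1 = ⌊3742/188⌋ + 1 = 19 + 1 = 20
(last selection: 33 + 19×188 = 3605 ≤ 3775; next would be 3793 > 3775)

20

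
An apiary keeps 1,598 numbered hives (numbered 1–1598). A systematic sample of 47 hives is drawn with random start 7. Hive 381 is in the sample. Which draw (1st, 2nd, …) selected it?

12

k = 1598/47 = 34
position = (381 − 7)/34 + 1 = 374/34 + 1 = 11 + 1 = 12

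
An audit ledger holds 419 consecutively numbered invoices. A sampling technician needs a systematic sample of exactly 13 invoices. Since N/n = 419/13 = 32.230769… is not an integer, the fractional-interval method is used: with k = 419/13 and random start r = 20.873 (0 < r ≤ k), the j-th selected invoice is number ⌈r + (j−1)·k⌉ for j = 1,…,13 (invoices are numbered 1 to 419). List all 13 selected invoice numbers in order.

j=1: r + 0k = 20.873 → ⌈·⌉ = 21
j=2: r + 1k = 53.103769… → ⌈·⌉ = 54
j=3: r + 2k = 85.334538… → ⌈·⌉ = 86
j=4: r + 3k = 117.565307… → ⌈·⌉ = 118
j=5: r + 4k = 149.796076… → ⌈·⌉ = 150
j=6: r + 5k = 182.026846… → ⌈·⌉ = 183
j=7: r + 6k = 214.257615… → ⌈·⌉ = 215
j=8: r + 7k = 246.488384… → ⌈·⌉ = 247
j=9: r + 8k = 278.719153… → ⌈·⌉ = 279
j=10: r + 9k = 310.949923… → ⌈·⌉ = 311
j=11: r + 10k = 343.180692… → ⌈·⌉ = 344
j=12: r + 11k = 375.411461… → ⌈·⌉ = 376
j=13: r + 12k = 407.642230… → ⌈·⌉ = 408

21, 54, 86, 118, 150, 183, 215, 247, 279, 311, 344, 376, 408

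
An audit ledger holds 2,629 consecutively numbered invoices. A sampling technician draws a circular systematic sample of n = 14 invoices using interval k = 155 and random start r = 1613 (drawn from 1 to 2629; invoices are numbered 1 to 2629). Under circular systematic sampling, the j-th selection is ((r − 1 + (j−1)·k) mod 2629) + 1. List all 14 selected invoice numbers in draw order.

Selection 1: 1613
Selection 2: 1613 + 155 = 1768
Selection 3: 1768 + 155 = 1923
Selection 4: 1923 + 155 = 2078
Selection 5: 2078 + 155 = 2233
Selection 6: 2233 + 155 = 2388
Selection 7: 2388 + 155 = 2543
Selection 8: 2543 + 155 = 2698 → 2698 − 2629 = 69
Selection 9: 69 + 155 = 224
Selection 10: 224 + 155 = 379
Selection 11: 379 + 155 = 534
Selection 12: 534 + 155 = 689
Selection 13: 689 + 155 = 844
Selection 14: 844 + 155 = 999

1613, 1768, 1923, 2078, 2233, 2388, 2543, 69, 224, 379, 534, 689, 844, 999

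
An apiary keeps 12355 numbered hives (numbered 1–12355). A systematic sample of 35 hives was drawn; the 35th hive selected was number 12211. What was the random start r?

209

k = 12355/35 = 353
r = 12211 − (35−1)×353 = 12211 − 12002 = 209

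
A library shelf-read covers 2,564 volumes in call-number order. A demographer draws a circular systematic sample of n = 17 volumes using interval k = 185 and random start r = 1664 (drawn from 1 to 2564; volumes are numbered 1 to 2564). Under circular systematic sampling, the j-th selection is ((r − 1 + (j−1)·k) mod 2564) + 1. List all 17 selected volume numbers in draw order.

Selection 1: 1664
Selection 2: 1664 + 185 = 1849
Selection 3: 1849 + 185 = 2034
Selection 4: 2034 + 185 = 2219
Selection 5: 2219 + 185 = 2404
Selection 6: 2404 + 185 = 2589 → 2589 − 2564 = 25
Selection 7: 25 + 185 = 210
Selection 8: 210 + 185 = 395
Selection 9: 395 + 185 = 580
Selection 10: 580 + 185 = 765
Selection 11: 765 + 185 = 950
Selection 12: 950 + 185 = 1135
Selection 13: 1135 + 185 = 1320
Selection 14: 1320 + 185 = 1505
Selection 15: 1505 + 185 = 1690
Selection 16: 1690 + 185 = 1875
Selection 17: 1875 + 185 = 2060

1664, 1849, 2034, 2219, 2404, 25, 210, 395, 580, 765, 950, 1135, 1320, 1505, 1690, 1875, 2060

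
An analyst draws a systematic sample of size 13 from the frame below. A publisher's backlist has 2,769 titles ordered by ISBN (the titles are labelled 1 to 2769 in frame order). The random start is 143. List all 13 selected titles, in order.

k = N/n = 2769/13 = 213
title 1: 143
title 2: 143 + 213 = 356
title 3: 356 + 213 = 569
title 4: 569 + 213 = 782
title 5: 782 + 213 = 995
title 6: 995 + 213 = 1208
title 7: 1208 + 213 = 1421
title 8: 1421 + 213 = 1634
title 9: 1634 + 213 = 1847
title 10: 1847 + 213 = 2060
title 11: 2060 + 213 = 2273
title 12: 2273 + 213 = 2486
title 13: 2486 + 213 = 2699

143, 356, 569, 782, 995, 1208, 1421, 1634, 1847, 2060, 2273, 2486, 2699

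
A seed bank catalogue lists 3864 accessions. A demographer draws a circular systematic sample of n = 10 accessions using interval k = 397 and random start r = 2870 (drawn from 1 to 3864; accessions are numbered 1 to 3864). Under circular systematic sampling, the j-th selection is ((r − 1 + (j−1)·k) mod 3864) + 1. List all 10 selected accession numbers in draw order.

2870, 3267, 3664, 197, 594, 991, 1388, 1785, 2182, 2579

Selection 1: 2870
Selection 2: 2870 + 397 = 3267
Selection 3: 3267 + 397 = 3664
Selection 4: 3664 + 397 = 4061 → 4061 − 3864 = 197
Selection 5: 197 + 397 = 594
Selection 6: 594 + 397 = 991
Selection 7: 991 + 397 = 1388
Selection 8: 1388 + 397 = 1785
Selection 9: 1785 + 397 = 2182
Selection 10: 2182 + 397 = 2579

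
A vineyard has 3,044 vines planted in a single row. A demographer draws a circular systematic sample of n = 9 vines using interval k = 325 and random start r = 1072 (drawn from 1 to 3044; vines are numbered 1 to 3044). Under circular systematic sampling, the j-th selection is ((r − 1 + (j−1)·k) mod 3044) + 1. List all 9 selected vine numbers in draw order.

1072, 1397, 1722, 2047, 2372, 2697, 3022, 303, 628

Selection 1: 1072
Selection 2: 1072 + 325 = 1397
Selection 3: 1397 + 325 = 1722
Selection 4: 1722 + 325 = 2047
Selection 5: 2047 + 325 = 2372
Selection 6: 2372 + 325 = 2697
Selection 7: 2697 + 325 = 3022
Selection 8: 3022 + 325 = 3347 → 3347 − 3044 = 303
Selection 9: 303 + 325 = 628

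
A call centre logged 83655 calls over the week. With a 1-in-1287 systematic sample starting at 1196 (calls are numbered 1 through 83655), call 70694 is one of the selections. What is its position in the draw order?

55

k = 1287
position = (70694 − 1196)/1287 + 1 = 69498/1287 + 1 = 54 + 1 = 55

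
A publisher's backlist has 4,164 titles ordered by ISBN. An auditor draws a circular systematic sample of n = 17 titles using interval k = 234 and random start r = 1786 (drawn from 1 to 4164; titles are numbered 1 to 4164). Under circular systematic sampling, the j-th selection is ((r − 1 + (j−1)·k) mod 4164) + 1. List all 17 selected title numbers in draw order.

Selection 1: 1786
Selection 2: 1786 + 234 = 2020
Selection 3: 2020 + 234 = 2254
Selection 4: 2254 + 234 = 2488
Selection 5: 2488 + 234 = 2722
Selection 6: 2722 + 234 = 2956
Selection 7: 2956 + 234 = 3190
Selection 8: 3190 + 234 = 3424
Selection 9: 3424 + 234 = 3658
Selection 10: 3658 + 234 = 3892
Selection 11: 3892 + 234 = 4126
Selection 12: 4126 + 234 = 4360 → 4360 − 4164 = 196
Selection 13: 196 + 234 = 430
Selection 14: 430 + 234 = 664
Selection 15: 664 + 234 = 898
Selection 16: 898 + 234 = 1132
Selection 17: 1132 + 234 = 1366

1786, 2020, 2254, 2488, 2722, 2956, 3190, 3424, 3658, 3892, 4126, 196, 430, 664, 898, 1132, 1366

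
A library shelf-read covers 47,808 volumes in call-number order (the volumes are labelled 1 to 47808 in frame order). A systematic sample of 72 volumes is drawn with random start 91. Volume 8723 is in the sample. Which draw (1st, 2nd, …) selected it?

14

k = 47808/72 = 664
position = (8723 − 91)/664 + 1 = 8632/664 + 1 = 13 + 1 = 14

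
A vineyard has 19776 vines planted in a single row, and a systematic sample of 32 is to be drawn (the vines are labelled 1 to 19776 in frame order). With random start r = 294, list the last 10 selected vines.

k = N/n = 19776/32 = 618
23rd selection = 294 + 22×618 = 13890
24th: 13890 + 618 = 14508
25th: 14508 + 618 = 15126
26th: 15126 + 618 = 15744
27th: 15744 + 618 = 16362
28th: 16362 + 618 = 16980
29th: 16980 + 618 = 17598
30th: 17598 + 618 = 18216
31st: 18216 + 618 = 18834
32nd: 18834 + 618 = 19452

13890, 14508, 15126, 15744, 16362, 16980, 17598, 18216, 18834, 19452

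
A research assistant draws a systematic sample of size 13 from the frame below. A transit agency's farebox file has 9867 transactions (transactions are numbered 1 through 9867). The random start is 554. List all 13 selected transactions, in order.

554, 1313, 2072, 2831, 3590, 4349, 5108, 5867, 6626, 7385, 8144, 8903, 9662

k = N/n = 9867/13 = 759
transaction 1: 554
transaction 2: 554 + 759 = 1313
transaction 3: 1313 + 759 = 2072
transaction 4: 2072 + 759 = 2831
transaction 5: 2831 + 759 = 3590
transaction 6: 3590 + 759 = 4349
transaction 7: 4349 + 759 = 5108
transaction 8: 5108 + 759 = 5867
transaction 9: 5867 + 759 = 6626
transaction 10: 6626 + 759 = 7385
transaction 11: 7385 + 759 = 8144
transaction 12: 8144 + 759 = 8903
transaction 13: 8903 + 759 = 9662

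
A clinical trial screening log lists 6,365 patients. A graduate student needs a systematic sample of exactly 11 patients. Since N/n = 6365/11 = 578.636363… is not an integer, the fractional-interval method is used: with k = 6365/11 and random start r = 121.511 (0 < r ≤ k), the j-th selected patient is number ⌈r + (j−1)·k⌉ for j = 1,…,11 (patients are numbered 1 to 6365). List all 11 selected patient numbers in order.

j=1: r + 0k = 121.511 → ⌈·⌉ = 122
j=2: r + 1k = 700.147363… → ⌈·⌉ = 701
j=3: r + 2k = 1278.783727… → ⌈·⌉ = 1279
j=4: r + 3k = 1857.420090… → ⌈·⌉ = 1858
j=5: r + 4k = 2436.056454… → ⌈·⌉ = 2437
j=6: r + 5k = 3014.692818… → ⌈·⌉ = 3015
j=7: r + 6k = 3593.329181… → ⌈·⌉ = 3594
j=8: r + 7k = 4171.965545… → ⌈·⌉ = 4172
j=9: r + 8k = 4750.601909… → ⌈·⌉ = 4751
j=10: r + 9k = 5329.238272… → ⌈·⌉ = 5330
j=11: r + 10k = 5907.874636… → ⌈·⌉ = 5908

122, 701, 1279, 1858, 2437, 3015, 3594, 4172, 4751, 5330, 5908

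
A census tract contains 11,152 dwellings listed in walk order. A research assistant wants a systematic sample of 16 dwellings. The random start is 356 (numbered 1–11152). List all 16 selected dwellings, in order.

k = N/n = 11152/16 = 697
dwelling 1: 356
dwelling 2: 356 + 697 = 1053
dwelling 3: 1053 + 697 = 1750
dwelling 4: 1750 + 697 = 2447
dwelling 5: 2447 + 697 = 3144
dwelling 6: 3144 + 697 = 3841
dwelling 7: 3841 + 697 = 4538
dwelling 8: 4538 + 697 = 5235
dwelling 9: 5235 + 697 = 5932
dwelling 10: 5932 + 697 = 6629
dwelling 11: 6629 + 697 = 7326
dwelling 12: 7326 + 697 = 8023
dwelling 13: 8023 + 697 = 8720
dwelling 14: 8720 + 697 = 9417
dwelling 15: 9417 + 697 = 10114
dwelling 16: 10114 + 697 = 10811

356, 1053, 1750, 2447, 3144, 3841, 4538, 5235, 5932, 6629, 7326, 8023, 8720, 9417, 10114, 10811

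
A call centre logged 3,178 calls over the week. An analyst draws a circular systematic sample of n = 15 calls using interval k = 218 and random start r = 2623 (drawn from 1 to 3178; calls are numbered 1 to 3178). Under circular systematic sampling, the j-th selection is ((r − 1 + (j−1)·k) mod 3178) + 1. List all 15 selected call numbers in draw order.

2623, 2841, 3059, 99, 317, 535, 753, 971, 1189, 1407, 1625, 1843, 2061, 2279, 2497

Selection 1: 2623
Selection 2: 2623 + 218 = 2841
Selection 3: 2841 + 218 = 3059
Selection 4: 3059 + 218 = 3277 → 3277 − 3178 = 99
Selection 5: 99 + 218 = 317
Selection 6: 317 + 218 = 535
Selection 7: 535 + 218 = 753
Selection 8: 753 + 218 = 971
Selection 9: 971 + 218 = 1189
Selection 10: 1189 + 218 = 1407
Selection 11: 1407 + 218 = 1625
Selection 12: 1625 + 218 = 1843
Selection 13: 1843 + 218 = 2061
Selection 14: 2061 + 218 = 2279
Selection 15: 2279 + 218 = 2497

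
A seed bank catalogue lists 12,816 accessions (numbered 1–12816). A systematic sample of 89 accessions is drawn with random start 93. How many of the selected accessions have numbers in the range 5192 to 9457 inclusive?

30

k = 12816/89 = 144
First selection ≥ 5192: 93 + ⌈(5192−93)/144⌉·144 = 93 + 36×144 = 5277
Last selection ≤ 9457: 93 + ⌊(9457−93)/144⌋·144 = 93 + 65×144 = 9453
Count = 65 − 36 + 1 = 30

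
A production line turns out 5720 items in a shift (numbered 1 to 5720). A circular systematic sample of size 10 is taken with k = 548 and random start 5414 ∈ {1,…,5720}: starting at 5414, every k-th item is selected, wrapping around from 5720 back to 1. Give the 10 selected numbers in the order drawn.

Selection 1: 5414
Selection 2: 5414 + 548 = 5962 → 5962 − 5720 = 242
Selection 3: 242 + 548 = 790
Selection 4: 790 + 548 = 1338
Selection 5: 1338 + 548 = 1886
Selection 6: 1886 + 548 = 2434
Selection 7: 2434 + 548 = 2982
Selection 8: 2982 + 548 = 3530
Selection 9: 3530 + 548 = 4078
Selection 10: 4078 + 548 = 4626

5414, 242, 790, 1338, 1886, 2434, 2982, 3530, 4078, 4626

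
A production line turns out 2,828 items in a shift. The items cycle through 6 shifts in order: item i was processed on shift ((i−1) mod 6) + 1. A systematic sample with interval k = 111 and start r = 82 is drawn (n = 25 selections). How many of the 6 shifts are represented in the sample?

2

Consecutive selections differ by k = 111, so their shift numbers differ by 111 mod 6 = 3.
gcd(111, 6) = 3, so the sample visits 6/3 = 2 distinct residues mod 6.
Start 82 is shift 4; the shifts hit are 1, 4.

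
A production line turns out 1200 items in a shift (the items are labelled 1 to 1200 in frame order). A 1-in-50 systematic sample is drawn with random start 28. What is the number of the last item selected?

1178

k = 50
24th selection = r + (24−1)·k = 28 + 23×50 = 28 + 1150 = 1178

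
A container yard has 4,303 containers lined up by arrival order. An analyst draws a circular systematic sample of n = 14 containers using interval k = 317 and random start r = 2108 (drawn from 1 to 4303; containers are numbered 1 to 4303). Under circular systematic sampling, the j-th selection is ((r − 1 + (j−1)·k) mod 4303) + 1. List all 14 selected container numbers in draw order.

Selection 1: 2108
Selection 2: 2108 + 317 = 2425
Selection 3: 2425 + 317 = 2742
Selection 4: 2742 + 317 = 3059
Selection 5: 3059 + 317 = 3376
Selection 6: 3376 + 317 = 3693
Selection 7: 3693 + 317 = 4010
Selection 8: 4010 + 317 = 4327 → 4327 − 4303 = 24
Selection 9: 24 + 317 = 341
Selection 10: 341 + 317 = 658
Selection 11: 658 + 317 = 975
Selection 12: 975 + 317 = 1292
Selection 13: 1292 + 317 = 1609
Selection 14: 1609 + 317 = 1926

2108, 2425, 2742, 3059, 3376, 3693, 4010, 24, 341, 658, 975, 1292, 1609, 1926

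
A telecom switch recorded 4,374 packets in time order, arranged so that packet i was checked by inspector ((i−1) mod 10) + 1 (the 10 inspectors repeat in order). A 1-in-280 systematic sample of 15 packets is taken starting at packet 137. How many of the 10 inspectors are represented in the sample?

1

Consecutive selections differ by k = 280, so their inspector numbers differ by 280 mod 10 = 0.
gcd(280, 10) = 10, so the sample visits 10/10 = 1 distinct residues mod 10.
Start 137 is inspector 7; the inspectors hit are 7.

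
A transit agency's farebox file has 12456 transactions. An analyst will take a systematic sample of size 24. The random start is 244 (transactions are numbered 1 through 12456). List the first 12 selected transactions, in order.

k = N/n = 12456/24 = 519
transaction 1: 244
transaction 2: 244 + 519 = 763
transaction 3: 763 + 519 = 1282
transaction 4: 1282 + 519 = 1801
transaction 5: 1801 + 519 = 2320
transaction 6: 2320 + 519 = 2839
transaction 7: 2839 + 519 = 3358
transaction 8: 3358 + 519 = 3877
transaction 9: 3877 + 519 = 4396
transaction 10: 4396 + 519 = 4915
transaction 11: 4915 + 519 = 5434
transaction 12: 5434 + 519 = 5953

244, 763, 1282, 1801, 2320, 2839, 3358, 3877, 4396, 4915, 5434, 5953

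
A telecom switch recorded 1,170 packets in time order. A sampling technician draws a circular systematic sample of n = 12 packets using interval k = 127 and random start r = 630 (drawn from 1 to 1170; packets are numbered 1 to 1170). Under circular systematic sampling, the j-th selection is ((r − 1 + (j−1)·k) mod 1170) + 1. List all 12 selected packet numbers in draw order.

Selection 1: 630
Selection 2: 630 + 127 = 757
Selection 3: 757 + 127 = 884
Selection 4: 884 + 127 = 1011
Selection 5: 1011 + 127 = 1138
Selection 6: 1138 + 127 = 1265 → 1265 − 1170 = 95
Selection 7: 95 + 127 = 222
Selection 8: 222 + 127 = 349
Selection 9: 349 + 127 = 476
Selection 10: 476 + 127 = 603
Selection 11: 603 + 127 = 730
Selection 12: 730 + 127 = 857

630, 757, 884, 1011, 1138, 95, 222, 349, 476, 603, 730, 857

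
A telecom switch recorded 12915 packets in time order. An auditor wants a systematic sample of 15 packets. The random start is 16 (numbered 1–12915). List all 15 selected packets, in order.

16, 877, 1738, 2599, 3460, 4321, 5182, 6043, 6904, 7765, 8626, 9487, 10348, 11209, 12070

k = N/n = 12915/15 = 861
packet 1: 16
packet 2: 16 + 861 = 877
packet 3: 877 + 861 = 1738
packet 4: 1738 + 861 = 2599
packet 5: 2599 + 861 = 3460
packet 6: 3460 + 861 = 4321
packet 7: 4321 + 861 = 5182
packet 8: 5182 + 861 = 6043
packet 9: 6043 + 861 = 6904
packet 10: 6904 + 861 = 7765
packet 11: 7765 + 861 = 8626
packet 12: 8626 + 861 = 9487
packet 13: 9487 + 861 = 10348
packet 14: 10348 + 861 = 11209
packet 15: 11209 + 861 = 12070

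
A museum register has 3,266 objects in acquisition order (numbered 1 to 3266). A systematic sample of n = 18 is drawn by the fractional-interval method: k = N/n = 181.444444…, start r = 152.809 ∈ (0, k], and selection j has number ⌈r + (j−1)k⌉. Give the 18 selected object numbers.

j=1: r + 0k = 152.809 → ⌈·⌉ = 153
j=2: r + 1k = 334.253444… → ⌈·⌉ = 335
j=3: r + 2k = 515.697888… → ⌈·⌉ = 516
j=4: r + 3k = 697.142333… → ⌈·⌉ = 698
j=5: r + 4k = 878.586777… → ⌈·⌉ = 879
j=6: r + 5k = 1060.031222… → ⌈·⌉ = 1061
j=7: r + 6k = 1241.475666… → ⌈·⌉ = 1242
j=8: r + 7k = 1422.920111… → ⌈·⌉ = 1423
j=9: r + 8k = 1604.364555… → ⌈·⌉ = 1605
j=10: r + 9k = 1785.809 → ⌈·⌉ = 1786
j=11: r + 10k = 1967.253444… → ⌈·⌉ = 1968
j=12: r + 11k = 2148.697888… → ⌈·⌉ = 2149
j=13: r + 12k = 2330.142333… → ⌈·⌉ = 2331
j=14: r + 13k = 2511.586777… → ⌈·⌉ = 2512
j=15: r + 14k = 2693.031222… → ⌈·⌉ = 2694
j=16: r + 15k = 2874.475666… → ⌈·⌉ = 2875
j=17: r + 16k = 3055.920111… → ⌈·⌉ = 3056
j=18: r + 17k = 3237.364555… → ⌈·⌉ = 3238

153, 335, 516, 698, 879, 1061, 1242, 1423, 1605, 1786, 1968, 2149, 2331, 2512, 2694, 2875, 3056, 3238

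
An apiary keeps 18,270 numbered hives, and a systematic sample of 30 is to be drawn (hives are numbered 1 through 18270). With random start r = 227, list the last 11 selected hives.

11798, 12407, 13016, 13625, 14234, 14843, 15452, 16061, 16670, 17279, 17888

k = N/n = 18270/30 = 609
20th selection = 227 + 19×609 = 11798
21st: 11798 + 609 = 12407
22nd: 12407 + 609 = 13016
23rd: 13016 + 609 = 13625
24th: 13625 + 609 = 14234
25th: 14234 + 609 = 14843
26th: 14843 + 609 = 15452
27th: 15452 + 609 = 16061
28th: 16061 + 609 = 16670
29th: 16670 + 609 = 17279
30th: 17279 + 609 = 17888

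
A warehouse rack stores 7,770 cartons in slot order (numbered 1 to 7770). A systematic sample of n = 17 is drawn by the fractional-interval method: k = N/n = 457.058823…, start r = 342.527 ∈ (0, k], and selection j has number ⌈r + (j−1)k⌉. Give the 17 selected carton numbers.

j=1: r + 0k = 342.527 → ⌈·⌉ = 343
j=2: r + 1k = 799.585823… → ⌈·⌉ = 800
j=3: r + 2k = 1256.644647… → ⌈·⌉ = 1257
j=4: r + 3k = 1713.703470… → ⌈·⌉ = 1714
j=5: r + 4k = 2170.762294… → ⌈·⌉ = 2171
j=6: r + 5k = 2627.821117… → ⌈·⌉ = 2628
j=7: r + 6k = 3084.879941… → ⌈·⌉ = 3085
j=8: r + 7k = 3541.938764… → ⌈·⌉ = 3542
j=9: r + 8k = 3998.997588… → ⌈·⌉ = 3999
j=10: r + 9k = 4456.056411… → ⌈·⌉ = 4457
j=11: r + 10k = 4913.115235… → ⌈·⌉ = 4914
j=12: r + 11k = 5370.174058… → ⌈·⌉ = 5371
j=13: r + 12k = 5827.232882… → ⌈·⌉ = 5828
j=14: r + 13k = 6284.291705… → ⌈·⌉ = 6285
j=15: r + 14k = 6741.350529… → ⌈·⌉ = 6742
j=16: r + 15k = 7198.409352… → ⌈·⌉ = 7199
j=17: r + 16k = 7655.468176… → ⌈·⌉ = 7656

343, 800, 1257, 1714, 2171, 2628, 3085, 3542, 3999, 4457, 4914, 5371, 5828, 6285, 6742, 7199, 7656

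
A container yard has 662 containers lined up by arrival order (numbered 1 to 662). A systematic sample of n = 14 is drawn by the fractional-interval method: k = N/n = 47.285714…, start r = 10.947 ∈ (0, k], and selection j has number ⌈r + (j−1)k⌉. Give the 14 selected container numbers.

11, 59, 106, 153, 201, 248, 295, 342, 390, 437, 484, 532, 579, 626

j=1: r + 0k = 10.947 → ⌈·⌉ = 11
j=2: r + 1k = 58.232714… → ⌈·⌉ = 59
j=3: r + 2k = 105.518428… → ⌈·⌉ = 106
j=4: r + 3k = 152.804142… → ⌈·⌉ = 153
j=5: r + 4k = 200.089857… → ⌈·⌉ = 201
j=6: r + 5k = 247.375571… → ⌈·⌉ = 248
j=7: r + 6k = 294.661285… → ⌈·⌉ = 295
j=8: r + 7k = 341.947 → ⌈·⌉ = 342
j=9: r + 8k = 389.232714… → ⌈·⌉ = 390
j=10: r + 9k = 436.518428… → ⌈·⌉ = 437
j=11: r + 10k = 483.804142… → ⌈·⌉ = 484
j=12: r + 11k = 531.089857… → ⌈·⌉ = 532
j=13: r + 12k = 578.375571… → ⌈·⌉ = 579
j=14: r + 13k = 625.661285… → ⌈·⌉ = 626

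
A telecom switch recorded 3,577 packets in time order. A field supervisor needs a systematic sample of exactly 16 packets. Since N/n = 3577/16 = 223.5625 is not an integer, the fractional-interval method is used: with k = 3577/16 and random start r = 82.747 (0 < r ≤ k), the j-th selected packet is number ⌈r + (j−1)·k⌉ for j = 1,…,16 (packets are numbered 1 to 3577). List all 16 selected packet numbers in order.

83, 307, 530, 754, 977, 1201, 1425, 1648, 1872, 2095, 2319, 2542, 2766, 2990, 3213, 3437

j=1: r + 0k = 82.747 → ⌈·⌉ = 83
j=2: r + 1k = 306.3095 → ⌈·⌉ = 307
j=3: r + 2k = 529.872 → ⌈·⌉ = 530
j=4: r + 3k = 753.4345 → ⌈·⌉ = 754
j=5: r + 4k = 976.997 → ⌈·⌉ = 977
j=6: r + 5k = 1200.5595 → ⌈·⌉ = 1201
j=7: r + 6k = 1424.122 → ⌈·⌉ = 1425
j=8: r + 7k = 1647.6845 → ⌈·⌉ = 1648
j=9: r + 8k = 1871.247 → ⌈·⌉ = 1872
j=10: r + 9k = 2094.8095 → ⌈·⌉ = 2095
j=11: r + 10k = 2318.372 → ⌈·⌉ = 2319
j=12: r + 11k = 2541.9345 → ⌈·⌉ = 2542
j=13: r + 12k = 2765.497 → ⌈·⌉ = 2766
j=14: r + 13k = 2989.0595 → ⌈·⌉ = 2990
j=15: r + 14k = 3212.622 → ⌈·⌉ = 3213
j=16: r + 15k = 3436.1845 → ⌈·⌉ = 3437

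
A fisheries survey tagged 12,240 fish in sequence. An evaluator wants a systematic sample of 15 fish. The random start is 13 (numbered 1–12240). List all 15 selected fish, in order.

k = N/n = 12240/15 = 816
fish 1: 13
fish 2: 13 + 816 = 829
fish 3: 829 + 816 = 1645
fish 4: 1645 + 816 = 2461
fish 5: 2461 + 816 = 3277
fish 6: 3277 + 816 = 4093
fish 7: 4093 + 816 = 4909
fish 8: 4909 + 816 = 5725
fish 9: 5725 + 816 = 6541
fish 10: 6541 + 816 = 7357
fish 11: 7357 + 816 = 8173
fish 12: 8173 + 816 = 8989
fish 13: 8989 + 816 = 9805
fish 14: 9805 + 816 = 10621
fish 15: 10621 + 816 = 11437

13, 829, 1645, 2461, 3277, 4093, 4909, 5725, 6541, 7357, 8173, 8989, 9805, 10621, 11437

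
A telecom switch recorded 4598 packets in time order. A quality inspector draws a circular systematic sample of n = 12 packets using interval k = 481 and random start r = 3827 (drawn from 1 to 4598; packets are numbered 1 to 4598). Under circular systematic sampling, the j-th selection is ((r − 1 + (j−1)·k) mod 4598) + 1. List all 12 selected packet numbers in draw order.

Selection 1: 3827
Selection 2: 3827 + 481 = 4308
Selection 3: 4308 + 481 = 4789 → 4789 − 4598 = 191
Selection 4: 191 + 481 = 672
Selection 5: 672 + 481 = 1153
Selection 6: 1153 + 481 = 1634
Selection 7: 1634 + 481 = 2115
Selection 8: 2115 + 481 = 2596
Selection 9: 2596 + 481 = 3077
Selection 10: 3077 + 481 = 3558
Selection 11: 3558 + 481 = 4039
Selection 12: 4039 + 481 = 4520

3827, 4308, 191, 672, 1153, 1634, 2115, 2596, 3077, 3558, 4039, 4520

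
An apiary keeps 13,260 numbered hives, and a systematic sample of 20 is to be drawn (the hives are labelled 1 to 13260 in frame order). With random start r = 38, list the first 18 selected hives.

38, 701, 1364, 2027, 2690, 3353, 4016, 4679, 5342, 6005, 6668, 7331, 7994, 8657, 9320, 9983, 10646, 11309

k = N/n = 13260/20 = 663
hive 1: 38
hive 2: 38 + 663 = 701
hive 3: 701 + 663 = 1364
hive 4: 1364 + 663 = 2027
hive 5: 2027 + 663 = 2690
hive 6: 2690 + 663 = 3353
hive 7: 3353 + 663 = 4016
hive 8: 4016 + 663 = 4679
hive 9: 4679 + 663 = 5342
hive 10: 5342 + 663 = 6005
hive 11: 6005 + 663 = 6668
hive 12: 6668 + 663 = 7331
hive 13: 7331 + 663 = 7994
hive 14: 7994 + 663 = 8657
hive 15: 8657 + 663 = 9320
hive 16: 9320 + 663 = 9983
hive 17: 9983 + 663 = 10646
hive 18: 10646 + 663 = 11309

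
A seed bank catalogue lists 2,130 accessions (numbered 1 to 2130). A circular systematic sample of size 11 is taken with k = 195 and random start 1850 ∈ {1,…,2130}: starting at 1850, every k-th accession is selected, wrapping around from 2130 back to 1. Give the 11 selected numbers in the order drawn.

1850, 2045, 110, 305, 500, 695, 890, 1085, 1280, 1475, 1670

Selection 1: 1850
Selection 2: 1850 + 195 = 2045
Selection 3: 2045 + 195 = 2240 → 2240 − 2130 = 110
Selection 4: 110 + 195 = 305
Selection 5: 305 + 195 = 500
Selection 6: 500 + 195 = 695
Selection 7: 695 + 195 = 890
Selection 8: 890 + 195 = 1085
Selection 9: 1085 + 195 = 1280
Selection 10: 1280 + 195 = 1475
Selection 11: 1475 + 195 = 1670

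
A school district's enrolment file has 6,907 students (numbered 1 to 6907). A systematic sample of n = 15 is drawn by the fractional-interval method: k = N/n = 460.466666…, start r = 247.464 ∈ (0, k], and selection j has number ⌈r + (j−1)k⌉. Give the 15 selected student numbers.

248, 708, 1169, 1629, 2090, 2550, 3011, 3471, 3932, 4392, 4853, 5313, 5774, 6234, 6694

j=1: r + 0k = 247.464 → ⌈·⌉ = 248
j=2: r + 1k = 707.930666… → ⌈·⌉ = 708
j=3: r + 2k = 1168.397333… → ⌈·⌉ = 1169
j=4: r + 3k = 1628.864 → ⌈·⌉ = 1629
j=5: r + 4k = 2089.330666… → ⌈·⌉ = 2090
j=6: r + 5k = 2549.797333… → ⌈·⌉ = 2550
j=7: r + 6k = 3010.264 → ⌈·⌉ = 3011
j=8: r + 7k = 3470.730666… → ⌈·⌉ = 3471
j=9: r + 8k = 3931.197333… → ⌈·⌉ = 3932
j=10: r + 9k = 4391.664 → ⌈·⌉ = 4392
j=11: r + 10k = 4852.130666… → ⌈·⌉ = 4853
j=12: r + 11k = 5312.597333… → ⌈·⌉ = 5313
j=13: r + 12k = 5773.064 → ⌈·⌉ = 5774
j=14: r + 13k = 6233.530666… → ⌈·⌉ = 6234
j=15: r + 14k = 6693.997333… → ⌈·⌉ = 6694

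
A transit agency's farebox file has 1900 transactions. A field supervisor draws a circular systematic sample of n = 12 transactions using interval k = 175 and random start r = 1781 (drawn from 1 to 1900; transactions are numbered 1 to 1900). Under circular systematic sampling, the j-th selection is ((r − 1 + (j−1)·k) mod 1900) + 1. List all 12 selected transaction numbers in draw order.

1781, 56, 231, 406, 581, 756, 931, 1106, 1281, 1456, 1631, 1806

Selection 1: 1781
Selection 2: 1781 + 175 = 1956 → 1956 − 1900 = 56
Selection 3: 56 + 175 = 231
Selection 4: 231 + 175 = 406
Selection 5: 406 + 175 = 581
Selection 6: 581 + 175 = 756
Selection 7: 756 + 175 = 931
Selection 8: 931 + 175 = 1106
Selection 9: 1106 + 175 = 1281
Selection 10: 1281 + 175 = 1456
Selection 11: 1456 + 175 = 1631
Selection 12: 1631 + 175 = 1806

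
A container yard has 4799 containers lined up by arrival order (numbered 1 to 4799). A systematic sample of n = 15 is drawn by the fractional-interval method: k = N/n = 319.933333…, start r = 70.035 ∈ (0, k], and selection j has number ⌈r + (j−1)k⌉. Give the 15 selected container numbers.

71, 390, 710, 1030, 1350, 1670, 1990, 2310, 2630, 2950, 3270, 3590, 3910, 4230, 4550

j=1: r + 0k = 70.035 → ⌈·⌉ = 71
j=2: r + 1k = 389.968333… → ⌈·⌉ = 390
j=3: r + 2k = 709.901666… → ⌈·⌉ = 710
j=4: r + 3k = 1029.835 → ⌈·⌉ = 1030
j=5: r + 4k = 1349.768333… → ⌈·⌉ = 1350
j=6: r + 5k = 1669.701666… → ⌈·⌉ = 1670
j=7: r + 6k = 1989.635 → ⌈·⌉ = 1990
j=8: r + 7k = 2309.568333… → ⌈·⌉ = 2310
j=9: r + 8k = 2629.501666… → ⌈·⌉ = 2630
j=10: r + 9k = 2949.435 → ⌈·⌉ = 2950
j=11: r + 10k = 3269.368333… → ⌈·⌉ = 3270
j=12: r + 11k = 3589.301666… → ⌈·⌉ = 3590
j=13: r + 12k = 3909.235 → ⌈·⌉ = 3910
j=14: r + 13k = 4229.168333… → ⌈·⌉ = 4230
j=15: r + 14k = 4549.101666… → ⌈·⌉ = 4550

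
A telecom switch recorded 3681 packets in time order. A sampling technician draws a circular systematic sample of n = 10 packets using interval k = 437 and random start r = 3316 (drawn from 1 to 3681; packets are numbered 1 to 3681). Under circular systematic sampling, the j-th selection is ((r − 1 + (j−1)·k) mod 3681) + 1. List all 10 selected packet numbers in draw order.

Selection 1: 3316
Selection 2: 3316 + 437 = 3753 → 3753 − 3681 = 72
Selection 3: 72 + 437 = 509
Selection 4: 509 + 437 = 946
Selection 5: 946 + 437 = 1383
Selection 6: 1383 + 437 = 1820
Selection 7: 1820 + 437 = 2257
Selection 8: 2257 + 437 = 2694
Selection 9: 2694 + 437 = 3131
Selection 10: 3131 + 437 = 3568

3316, 72, 509, 946, 1383, 1820, 2257, 2694, 3131, 3568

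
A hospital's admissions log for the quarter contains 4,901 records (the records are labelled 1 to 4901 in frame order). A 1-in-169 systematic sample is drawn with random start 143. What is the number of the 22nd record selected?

3692

k = 169
22nd selection = r + (22−1)·k = 143 + 21×169 = 143 + 3549 = 3692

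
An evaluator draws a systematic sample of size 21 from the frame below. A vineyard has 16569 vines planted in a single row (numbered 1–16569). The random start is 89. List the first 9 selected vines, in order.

89, 878, 1667, 2456, 3245, 4034, 4823, 5612, 6401

k = N/n = 16569/21 = 789
vine 1: 89
vine 2: 89 + 789 = 878
vine 3: 878 + 789 = 1667
vine 4: 1667 + 789 = 2456
vine 5: 2456 + 789 = 3245
vine 6: 3245 + 789 = 4034
vine 7: 4034 + 789 = 4823
vine 8: 4823 + 789 = 5612
vine 9: 5612 + 789 = 6401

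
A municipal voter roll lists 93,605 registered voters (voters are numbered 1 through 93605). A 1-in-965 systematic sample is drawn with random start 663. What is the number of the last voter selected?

k = 965
97th selection = r + (97−1)·k = 663 + 96×965 = 663 + 92640 = 93303

93303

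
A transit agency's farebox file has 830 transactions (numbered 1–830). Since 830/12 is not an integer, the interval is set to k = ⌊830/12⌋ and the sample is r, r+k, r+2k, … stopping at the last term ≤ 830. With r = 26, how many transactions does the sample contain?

k = ⌊830/12⌋ = 69
Achieved size = ⌊(830 − 26)/69⌋ + 1 = ⌊804/69⌋ + 1 = 11 + 1 = 12
(last selection: 26 + 11×69 = 785 ≤ 830; next would be 854 > 830)

12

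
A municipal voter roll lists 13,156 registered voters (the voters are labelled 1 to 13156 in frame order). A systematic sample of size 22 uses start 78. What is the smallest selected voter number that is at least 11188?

11440

k = 13156/22 = 598
Steps past start: ⌈(11188 − 78)/598⌉ = ⌈11110/598⌉ = 19
Selected voter: 78 + 19×598 = 11440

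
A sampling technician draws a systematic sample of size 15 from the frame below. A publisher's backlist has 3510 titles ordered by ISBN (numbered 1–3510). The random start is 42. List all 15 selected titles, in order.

k = N/n = 3510/15 = 234
title 1: 42
title 2: 42 + 234 = 276
title 3: 276 + 234 = 510
title 4: 510 + 234 = 744
title 5: 744 + 234 = 978
title 6: 978 + 234 = 1212
title 7: 1212 + 234 = 1446
title 8: 1446 + 234 = 1680
title 9: 1680 + 234 = 1914
title 10: 1914 + 234 = 2148
title 11: 2148 + 234 = 2382
title 12: 2382 + 234 = 2616
title 13: 2616 + 234 = 2850
title 14: 2850 + 234 = 3084
title 15: 3084 + 234 = 3318

42, 276, 510, 744, 978, 1212, 1446, 1680, 1914, 2148, 2382, 2616, 2850, 3084, 3318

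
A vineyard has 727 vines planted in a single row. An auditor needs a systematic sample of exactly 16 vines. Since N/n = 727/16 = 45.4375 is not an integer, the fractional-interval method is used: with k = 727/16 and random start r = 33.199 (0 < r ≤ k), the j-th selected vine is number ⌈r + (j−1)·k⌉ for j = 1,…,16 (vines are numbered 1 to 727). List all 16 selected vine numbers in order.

34, 79, 125, 170, 215, 261, 306, 352, 397, 443, 488, 534, 579, 624, 670, 715

j=1: r + 0k = 33.199 → ⌈·⌉ = 34
j=2: r + 1k = 78.6365 → ⌈·⌉ = 79
j=3: r + 2k = 124.074 → ⌈·⌉ = 125
j=4: r + 3k = 169.5115 → ⌈·⌉ = 170
j=5: r + 4k = 214.949 → ⌈·⌉ = 215
j=6: r + 5k = 260.3865 → ⌈·⌉ = 261
j=7: r + 6k = 305.824 → ⌈·⌉ = 306
j=8: r + 7k = 351.2615 → ⌈·⌉ = 352
j=9: r + 8k = 396.699 → ⌈·⌉ = 397
j=10: r + 9k = 442.1365 → ⌈·⌉ = 443
j=11: r + 10k = 487.574 → ⌈·⌉ = 488
j=12: r + 11k = 533.0115 → ⌈·⌉ = 534
j=13: r + 12k = 578.449 → ⌈·⌉ = 579
j=14: r + 13k = 623.8865 → ⌈·⌉ = 624
j=15: r + 14k = 669.324 → ⌈·⌉ = 670
j=16: r + 15k = 714.7615 → ⌈·⌉ = 715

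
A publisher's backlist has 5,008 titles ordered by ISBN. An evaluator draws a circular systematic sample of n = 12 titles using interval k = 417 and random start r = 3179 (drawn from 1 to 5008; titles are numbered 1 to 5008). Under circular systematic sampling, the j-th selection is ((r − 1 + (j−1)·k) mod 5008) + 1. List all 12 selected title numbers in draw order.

Selection 1: 3179
Selection 2: 3179 + 417 = 3596
Selection 3: 3596 + 417 = 4013
Selection 4: 4013 + 417 = 4430
Selection 5: 4430 + 417 = 4847
Selection 6: 4847 + 417 = 5264 → 5264 − 5008 = 256
Selection 7: 256 + 417 = 673
Selection 8: 673 + 417 = 1090
Selection 9: 1090 + 417 = 1507
Selection 10: 1507 + 417 = 1924
Selection 11: 1924 + 417 = 2341
Selection 12: 2341 + 417 = 2758

3179, 3596, 4013, 4430, 4847, 256, 673, 1090, 1507, 1924, 2341, 2758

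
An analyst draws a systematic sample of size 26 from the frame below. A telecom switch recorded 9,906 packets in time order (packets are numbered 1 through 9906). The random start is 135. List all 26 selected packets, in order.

k = N/n = 9906/26 = 381
packet 1: 135
packet 2: 135 + 381 = 516
packet 3: 516 + 381 = 897
packet 4: 897 + 381 = 1278
packet 5: 1278 + 381 = 1659
packet 6: 1659 + 381 = 2040
packet 7: 2040 + 381 = 2421
packet 8: 2421 + 381 = 2802
packet 9: 2802 + 381 = 3183
packet 10: 3183 + 381 = 3564
packet 11: 3564 + 381 = 3945
packet 12: 3945 + 381 = 4326
packet 13: 4326 + 381 = 4707
packet 14: 4707 + 381 = 5088
packet 15: 5088 + 381 = 5469
packet 16: 5469 + 381 = 5850
packet 17: 5850 + 381 = 6231
packet 18: 6231 + 381 = 6612
packet 19: 6612 + 381 = 6993
packet 20: 6993 + 381 = 7374
packet 21: 7374 + 381 = 7755
packet 22: 7755 + 381 = 8136
packet 23: 8136 + 381 = 8517
packet 24: 8517 + 381 = 8898
packet 25: 8898 + 381 = 9279
packet 26: 9279 + 381 = 9660

135, 516, 897, 1278, 1659, 2040, 2421, 2802, 3183, 3564, 3945, 4326, 4707, 5088, 5469, 5850, 6231, 6612, 6993, 7374, 7755, 8136, 8517, 8898, 9279, 9660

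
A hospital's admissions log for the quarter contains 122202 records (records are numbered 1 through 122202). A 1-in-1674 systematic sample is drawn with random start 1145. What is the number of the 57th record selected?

94889

k = 1674
57th selection = r + (57−1)·k = 1145 + 56×1674 = 1145 + 93744 = 94889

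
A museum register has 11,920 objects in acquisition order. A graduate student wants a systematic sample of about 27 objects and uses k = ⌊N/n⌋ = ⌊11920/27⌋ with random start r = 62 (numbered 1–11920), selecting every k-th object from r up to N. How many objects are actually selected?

k = ⌊11920/27⌋ = 441
Achieved size = ⌊(11920 − 62)/441⌋ + 1 = ⌊11858/441⌋ + 1 = 26 + 1 = 27
(last selection: 62 + 26×441 = 11528 ≤ 11920; next would be 11969 > 11920)

27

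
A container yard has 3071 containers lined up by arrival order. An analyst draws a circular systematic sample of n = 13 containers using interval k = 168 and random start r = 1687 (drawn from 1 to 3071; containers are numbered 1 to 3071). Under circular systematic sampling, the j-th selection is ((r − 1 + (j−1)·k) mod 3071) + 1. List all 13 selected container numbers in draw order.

1687, 1855, 2023, 2191, 2359, 2527, 2695, 2863, 3031, 128, 296, 464, 632

Selection 1: 1687
Selection 2: 1687 + 168 = 1855
Selection 3: 1855 + 168 = 2023
Selection 4: 2023 + 168 = 2191
Selection 5: 2191 + 168 = 2359
Selection 6: 2359 + 168 = 2527
Selection 7: 2527 + 168 = 2695
Selection 8: 2695 + 168 = 2863
Selection 9: 2863 + 168 = 3031
Selection 10: 3031 + 168 = 3199 → 3199 − 3071 = 128
Selection 11: 128 + 168 = 296
Selection 12: 296 + 168 = 464
Selection 13: 464 + 168 = 632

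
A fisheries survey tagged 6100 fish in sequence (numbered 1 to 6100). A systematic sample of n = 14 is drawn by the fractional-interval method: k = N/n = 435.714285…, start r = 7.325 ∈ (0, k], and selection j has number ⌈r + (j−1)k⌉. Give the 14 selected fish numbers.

j=1: r + 0k = 7.325 → ⌈·⌉ = 8
j=2: r + 1k = 443.039285… → ⌈·⌉ = 444
j=3: r + 2k = 878.753571… → ⌈·⌉ = 879
j=4: r + 3k = 1314.467857… → ⌈·⌉ = 1315
j=5: r + 4k = 1750.182142… → ⌈·⌉ = 1751
j=6: r + 5k = 2185.896428… → ⌈·⌉ = 2186
j=7: r + 6k = 2621.610714… → ⌈·⌉ = 2622
j=8: r + 7k = 3057.325 → ⌈·⌉ = 3058
j=9: r + 8k = 3493.039285… → ⌈·⌉ = 3494
j=10: r + 9k = 3928.753571… → ⌈·⌉ = 3929
j=11: r + 10k = 4364.467857… → ⌈·⌉ = 4365
j=12: r + 11k = 4800.182142… → ⌈·⌉ = 4801
j=13: r + 12k = 5235.896428… → ⌈·⌉ = 5236
j=14: r + 13k = 5671.610714… → ⌈·⌉ = 5672

8, 444, 879, 1315, 1751, 2186, 2622, 3058, 3494, 3929, 4365, 4801, 5236, 5672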